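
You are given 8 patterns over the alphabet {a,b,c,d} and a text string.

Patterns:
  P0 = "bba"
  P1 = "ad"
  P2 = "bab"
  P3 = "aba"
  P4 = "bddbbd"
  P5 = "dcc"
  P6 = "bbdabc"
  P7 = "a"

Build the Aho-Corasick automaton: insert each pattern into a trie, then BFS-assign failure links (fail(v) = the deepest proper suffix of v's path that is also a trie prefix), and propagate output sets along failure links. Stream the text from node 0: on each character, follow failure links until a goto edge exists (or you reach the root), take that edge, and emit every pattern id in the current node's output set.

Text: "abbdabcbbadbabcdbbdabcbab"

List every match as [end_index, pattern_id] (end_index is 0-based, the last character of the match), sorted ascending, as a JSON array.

Construct AC machine:
Trie nodes:
  n0 'ε': a→4 b→1 d→15
  n1 'b': a→6 b→2 d→10
  n2 'bb': a→3 d→18
  n3 'bba': ·  [P0 ends]
  n4 'a': b→8 d→5  [P7 ends]
  n5 'ad': ·  [P1 ends]
  n6 'ba': b→7
  n7 'bab': ·  [P2 ends]
  n8 'ab': a→9
  n9 'aba': ·  [P3 ends]
  n10 'bd': d→11
  n11 'bdd': b→12
  n12 'bddb': b→13
  n13 'bddbb': d→14
  n14 'bddbbd': ·  [P4 ends]
  n15 'd': c→16
  n16 'dc': c→17
  n17 'dcc': ·  [P5 ends]
  n18 'bbd': a→19
  n19 'bbda': b→20
  n20 'bbdab': c→21
  n21 'bbdabc': ·  [P6 ends]

BFS fail/out derivation:
  n1('b'): parent n0 fail=0; on 'b' 0 → fail=0;  out ∅∪∅=∅
  n4('a'): parent n0 fail=0; on 'a' 0 → fail=0;  out {7}∪∅={7}
  n15('d'): parent n0 fail=0; on 'd' 0 → fail=0;  out ∅∪∅=∅
  n2('bb'): parent n1 fail=0; on 'b' 0 → fail=1;  out ∅∪∅=∅
  n5('ad'): parent n4 fail=0; on 'd' 0 → fail=15;  out {1}∪∅={1}
  n6('ba'): parent n1 fail=0; on 'a' 0 → fail=4;  out ∅∪{7}={7}
  n8('ab'): parent n4 fail=0; on 'b' 0 → fail=1;  out ∅∪∅=∅
  n10('bd'): parent n1 fail=0; on 'd' 0 → fail=15;  out ∅∪∅=∅
  n16('dc'): parent n15 fail=0; on 'c' 0 → fail=0;  out ∅∪∅=∅
  n3('bba'): parent n2 fail=1; on 'a' 1 → fail=6;  out {0}∪{7}={0,7}
  n7('bab'): parent n6 fail=4; on 'b' 4 → fail=8;  out {2}∪∅={2}
  n9('aba'): parent n8 fail=1; on 'a' 1 → fail=6;  out {3}∪{7}={3,7}
  n11('bdd'): parent n10 fail=15; on 'd' 15→0 → fail=15;  out ∅∪∅=∅
  n17('dcc'): parent n16 fail=0; on 'c' 0 → fail=0;  out {5}∪∅={5}
  n18('bbd'): parent n2 fail=1; on 'd' 1 → fail=10;  out ∅∪∅=∅
  n12('bddb'): parent n11 fail=15; on 'b' 15→0 → fail=1;  out ∅∪∅=∅
  n19('bbda'): parent n18 fail=10; on 'a' 10→15→0 → fail=4;  out ∅∪{7}={7}
  n13('bddbb'): parent n12 fail=1; on 'b' 1 → fail=2;  out ∅∪∅=∅
  n20('bbdab'): parent n19 fail=4; on 'b' 4 → fail=8;  out ∅∪∅=∅
  n14('bddbbd'): parent n13 fail=2; on 'd' 2 → fail=18;  out {4}∪∅={4}
  n21('bbdabc'): parent n20 fail=8; on 'c' 8→1→0 → fail=0;  out {6}∪∅={6}

Run:
pos 0 'a': at 4  emit P7@[0:0]
pos 1 'b': at 8
pos 2 'b': at 2 (via fail)
pos 3 'd': at 18
pos 4 'a': at 19  emit P7@[4:4]
pos 5 'b': at 20
pos 6 'c': at 21  emit P6@[1:6]
pos 7 'b': at 1 (via fail)
pos 8 'b': at 2
pos 9 'a': at 3  emit P0@[7:9],P7@[9:9]
pos 10 'd': at 5 (via fail)  emit P1@[9:10]
pos 11 'b': at 1 (via fail)
pos 12 'a': at 6  emit P7@[12:12]
pos 13 'b': at 7  emit P2@[11:13]
pos 14 'c': at 0 (via fail)
pos 15 'd': at 15
pos 16 'b': at 1 (via fail)
pos 17 'b': at 2
pos 18 'd': at 18
pos 19 'a': at 19  emit P7@[19:19]
pos 20 'b': at 20
pos 21 'c': at 21  emit P6@[16:21]
pos 22 'b': at 1 (via fail)
pos 23 'a': at 6  emit P7@[23:23]
pos 24 'b': at 7  emit P2@[22:24]

Matches: [[0,7],[4,7],[6,6],[9,0],[9,7],[10,1],[12,7],[13,2],[19,7],[21,6],[23,7],[24,2]]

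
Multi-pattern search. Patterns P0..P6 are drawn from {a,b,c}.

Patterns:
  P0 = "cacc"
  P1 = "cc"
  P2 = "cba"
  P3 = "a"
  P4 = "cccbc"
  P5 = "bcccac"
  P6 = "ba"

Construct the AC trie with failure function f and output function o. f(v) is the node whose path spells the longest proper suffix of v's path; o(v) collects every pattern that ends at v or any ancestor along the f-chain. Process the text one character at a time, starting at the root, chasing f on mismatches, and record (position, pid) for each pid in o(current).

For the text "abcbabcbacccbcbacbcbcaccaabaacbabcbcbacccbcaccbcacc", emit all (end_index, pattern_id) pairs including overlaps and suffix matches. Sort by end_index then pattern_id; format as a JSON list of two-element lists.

Build automaton:
Trie (insert patterns):
  n0 'ε': a→8 b→12 c→1
  n1 'c': a→2 b→6 c→5
  n2 'ca': c→3
  n3 'cac': c→4
  n4 'cacc': ·  [P0 ends]
  n5 'cc': c→9  [P1 ends]
  n6 'cb': a→7
  n7 'cba': ·  [P2 ends]
  n8 'a': ·  [P3 ends]
  n9 'ccc': b→10
  n10 'cccb': c→11
  n11 'cccbc': ·  [P4 ends]
  n12 'b': a→18 c→13
  n13 'bc': c→14
  n14 'bcc': c→15
  n15 'bccc': a→16
  n16 'bccca': c→17
  n17 'bcccac': ·  [P5 ends]
  n18 'ba': ·  [P6 ends]

BFS fail/out derivation:
  n1('c'): parent n0 fail=0; on 'c' 0 → fail=0;  out ∅∪∅=∅
  n8('a'): parent n0 fail=0; on 'a' 0 → fail=0;  out {3}∪∅={3}
  n12('b'): parent n0 fail=0; on 'b' 0 → fail=0;  out ∅∪∅=∅
  n2('ca'): parent n1 fail=0; on 'a' 0 → fail=8;  out ∅∪{3}={3}
  n5('cc'): parent n1 fail=0; on 'c' 0 → fail=1;  out {1}∪∅={1}
  n6('cb'): parent n1 fail=0; on 'b' 0 → fail=12;  out ∅∪∅=∅
  n13('bc'): parent n12 fail=0; on 'c' 0 → fail=1;  out ∅∪∅=∅
  n18('ba'): parent n12 fail=0; on 'a' 0 → fail=8;  out {6}∪{3}={3,6}
  n3('cac'): parent n2 fail=8; on 'c' 8→0 → fail=1;  out ∅∪∅=∅
  n7('cba'): parent n6 fail=12; on 'a' 12 → fail=18;  out {2}∪{3,6}={2,3,6}
  n9('ccc'): parent n5 fail=1; on 'c' 1 → fail=5;  out ∅∪{1}={1}
  n14('bcc'): parent n13 fail=1; on 'c' 1 → fail=5;  out ∅∪{1}={1}
  n4('cacc'): parent n3 fail=1; on 'c' 1 → fail=5;  out {0}∪{1}={0,1}
  n10('cccb'): parent n9 fail=5; on 'b' 5→1 → fail=6;  out ∅∪∅=∅
  n15('bccc'): parent n14 fail=5; on 'c' 5 → fail=9;  out ∅∪{1}={1}
  n11('cccbc'): parent n10 fail=6; on 'c' 6→12 → fail=13;  out {4}∪∅={4}
  n16('bccca'): parent n15 fail=9; on 'a' 9→5→1 → fail=2;  out ∅∪{3}={3}
  n17('bcccac'): parent n16 fail=2; on 'c' 2 → fail=3;  out {5}∪∅={5}

Text stream:
i=0 'a': node 0→8  → match P3@[0:0]
i=1 'b': node 8→12 (via fail)
i=2 'c': node 12→13
i=3 'b': node 13→6 (via fail)
i=4 'a': node 6→7  → match P2@[2:4],P3@[4:4],P6@[3:4]
i=5 'b': node 7→12 (via fail)
i=6 'c': node 12→13
i=7 'b': node 13→6 (via fail)
i=8 'a': node 6→7  → match P2@[6:8],P3@[8:8],P6@[7:8]
i=9 'c': node 7→1 (via fail)
i=10 'c': node 1→5  → match P1@[9:10]
i=11 'c': node 5→9  → match P1@[10:11]
i=12 'b': node 9→10
i=13 'c': node 10→11  → match P4@[9:13]
i=14 'b': node 11→6 (via fail)
i=15 'a': node 6→7  → match P2@[13:15],P3@[15:15],P6@[14:15]
i=16 'c': node 7→1 (via fail)
i=17 'b': node 1→6
i=18 'c': node 6→13 (via fail)
i=19 'b': node 13→6 (via fail)
i=20 'c': node 6→13 (via fail)
i=21 'a': node 13→2 (via fail)  → match P3@[21:21]
i=22 'c': node 2→3
i=23 'c': node 3→4  → match P0@[20:23],P1@[22:23]
i=24 'a': node 4→2 (via fail)  → match P3@[24:24]
i=25 'a': node 2→8 (via fail)  → match P3@[25:25]
i=26 'b': node 8→12 (via fail)
i=27 'a': node 12→18  → match P3@[27:27],P6@[26:27]
i=28 'a': node 18→8 (via fail)  → match P3@[28:28]
i=29 'c': node 8→1 (via fail)
i=30 'b': node 1→6
i=31 'a': node 6→7  → match P2@[29:31],P3@[31:31],P6@[30:31]
i=32 'b': node 7→12 (via fail)
i=33 'c': node 12→13
i=34 'b': node 13→6 (via fail)
i=35 'c': node 6→13 (via fail)
i=36 'b': node 13→6 (via fail)
i=37 'a': node 6→7  → match P2@[35:37],P3@[37:37],P6@[36:37]
i=38 'c': node 7→1 (via fail)
i=39 'c': node 1→5  → match P1@[38:39]
i=40 'c': node 5→9  → match P1@[39:40]
i=41 'b': node 9→10
i=42 'c': node 10→11  → match P4@[38:42]
i=43 'a': node 11→2 (via fail)  → match P3@[43:43]
i=44 'c': node 2→3
i=45 'c': node 3→4  → match P0@[42:45],P1@[44:45]
i=46 'b': node 4→6 (via fail)
i=47 'c': node 6→13 (via fail)
i=48 'a': node 13→2 (via fail)  → match P3@[48:48]
i=49 'c': node 2→3
i=50 'c': node 3→4  → match P0@[47:50],P1@[49:50]

Matches: [[0,3],[4,2],[4,3],[4,6],[8,2],[8,3],[8,6],[10,1],[11,1],[13,4],[15,2],[15,3],[15,6],[21,3],[23,0],[23,1],[24,3],[25,3],[27,3],[27,6],[28,3],[31,2],[31,3],[31,6],[37,2],[37,3],[37,6],[39,1],[40,1],[42,4],[43,3],[45,0],[45,1],[48,3],[50,0],[50,1]]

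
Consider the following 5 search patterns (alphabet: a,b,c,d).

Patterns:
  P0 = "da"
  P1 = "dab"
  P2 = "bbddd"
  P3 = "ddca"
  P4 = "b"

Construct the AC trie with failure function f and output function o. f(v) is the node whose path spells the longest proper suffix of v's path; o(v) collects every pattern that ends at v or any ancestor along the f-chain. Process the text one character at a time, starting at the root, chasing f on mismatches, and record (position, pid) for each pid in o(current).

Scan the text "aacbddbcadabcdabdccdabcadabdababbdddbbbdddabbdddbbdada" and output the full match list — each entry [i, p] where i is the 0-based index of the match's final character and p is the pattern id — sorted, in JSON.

Construct AC machine:
Trie (insert patterns):
  0='ε' goto b→4 d→1
  1='d' goto a→2 d→9
  2='da' goto b→3  ←P0
  3='dab' goto ·  ←P1
  4='b' goto b→5  ←P4
  5='bb' goto d→6
  6='bbd' goto d→7
  7='bbdd' goto d→8
  8='bbddd' goto ·  ←P2
  9='dd' goto c→10
  10='ddc' goto a→11
  11='ddca' goto ·  ←P3

Failure links (BFS by depth):
  n1('d'): parent n0 fail=0; on 'd' 0 → fail=0;  out ∅∪∅=∅
  n4('b'): parent n0 fail=0; on 'b' 0 → fail=0;  out {4}∪∅={4}
  n2('da'): parent n1 fail=0; on 'a' 0 → fail=0;  out {0}∪∅={0}
  n5('bb'): parent n4 fail=0; on 'b' 0 → fail=4;  out ∅∪{4}={4}
  n9('dd'): parent n1 fail=0; on 'd' 0 → fail=1;  out ∅∪∅=∅
  n3('dab'): parent n2 fail=0; on 'b' 0 → fail=4;  out {1}∪{4}={1,4}
  n6('bbd'): parent n5 fail=4; on 'd' 4→0 → fail=1;  out ∅∪∅=∅
  n10('ddc'): parent n9 fail=1; on 'c' 1→0 → fail=0;  out ∅∪∅=∅
  n7('bbdd'): parent n6 fail=1; on 'd' 1 → fail=9;  out ∅∪∅=∅
  n11('ddca'): parent n10 fail=0; on 'a' 0 → fail=0;  out {3}∪∅={3}
  n8('bbddd'): parent n7 fail=9; on 'd' 9→1 → fail=9;  out {2}∪∅={2}

Run:
pos 0 'a': at 0
pos 1 'a': at 0
pos 2 'c': at 0
pos 3 'b': at 4  → match P4@[3:3]
pos 4 'd': at 1 ·f
pos 5 'd': at 9
pos 6 'b': at 4 ·f  → match P4@[6:6]
pos 7 'c': at 0 ·f
pos 8 'a': at 0
pos 9 'd': at 1
pos 10 'a': at 2  → match P0@[9:10]
pos 11 'b': at 3  → match P1@[9:11],P4@[11:11]
pos 12 'c': at 0 ·f
pos 13 'd': at 1
pos 14 'a': at 2  → match P0@[13:14]
pos 15 'b': at 3  → match P1@[13:15],P4@[15:15]
pos 16 'd': at 1 ·f
pos 17 'c': at 0 ·f
pos 18 'c': at 0
pos 19 'd': at 1
pos 20 'a': at 2  → match P0@[19:20]
pos 21 'b': at 3  → match P1@[19:21],P4@[21:21]
pos 22 'c': at 0 ·f
pos 23 'a': at 0
pos 24 'd': at 1
pos 25 'a': at 2  → match P0@[24:25]
pos 26 'b': at 3  → match P1@[24:26],P4@[26:26]
pos 27 'd': at 1 ·f
pos 28 'a': at 2  → match P0@[27:28]
pos 29 'b': at 3  → match P1@[27:29],P4@[29:29]
pos 30 'a': at 0 ·f
pos 31 'b': at 4  → match P4@[31:31]
pos 32 'b': at 5  → match P4@[32:32]
pos 33 'd': at 6
pos 34 'd': at 7
pos 35 'd': at 8  → match P2@[31:35]
pos 36 'b': at 4 ·f  → match P4@[36:36]
pos 37 'b': at 5  → match P4@[37:37]
pos 38 'b': at 5 ·f  → match P4@[38:38]
pos 39 'd': at 6
pos 40 'd': at 7
pos 41 'd': at 8  → match P2@[37:41]
pos 42 'a': at 2 ·f  → match P0@[41:42]
pos 43 'b': at 3  → match P1@[41:43],P4@[43:43]
pos 44 'b': at 5 ·f  → match P4@[44:44]
pos 45 'd': at 6
pos 46 'd': at 7
pos 47 'd': at 8  → match P2@[43:47]
pos 48 'b': at 4 ·f  → match P4@[48:48]
pos 49 'b': at 5  → match P4@[49:49]
pos 50 'd': at 6
pos 51 'a': at 2 ·f  → match P0@[50:51]
pos 52 'd': at 1 ·f
pos 53 'a': at 2  → match P0@[52:53]

Result: [[3,4],[6,4],[10,0],[11,1],[11,4],[14,0],[15,1],[15,4],[20,0],[21,1],[21,4],[25,0],[26,1],[26,4],[28,0],[29,1],[29,4],[31,4],[32,4],[35,2],[36,4],[37,4],[38,4],[41,2],[42,0],[43,1],[43,4],[44,4],[47,2],[48,4],[49,4],[51,0],[53,0]]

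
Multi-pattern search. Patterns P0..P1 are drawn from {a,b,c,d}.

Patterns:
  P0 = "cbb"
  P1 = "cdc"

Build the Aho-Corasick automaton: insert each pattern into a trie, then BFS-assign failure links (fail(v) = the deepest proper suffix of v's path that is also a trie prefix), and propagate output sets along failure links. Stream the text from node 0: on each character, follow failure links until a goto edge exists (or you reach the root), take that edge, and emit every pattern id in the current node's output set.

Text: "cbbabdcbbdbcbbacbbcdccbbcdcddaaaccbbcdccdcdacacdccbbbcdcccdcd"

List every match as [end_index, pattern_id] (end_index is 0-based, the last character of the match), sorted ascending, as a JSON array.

Construct AC machine:
Trie (insert patterns):
  n0 'ε': c→1
  n1 'c': b→2 d→4
  n2 'cb': b→3
  n3 'cbb': ·  [P0 ends]
  n4 'cd': c→5
  n5 'cdc': ·  [P1 ends]

BFS fail/out derivation:
  n1('c'): parent n0 fail=0; on 'c' 0 → fail=0;  out ∅∪∅=∅
  n2('cb'): parent n1 fail=0; on 'b' 0 → fail=0;  out ∅∪∅=∅
  n4('cd'): parent n1 fail=0; on 'd' 0 → fail=0;  out ∅∪∅=∅
  n3('cbb'): parent n2 fail=0; on 'b' 0 → fail=0;  out {0}∪∅={0}
  n5('cdc'): parent n4 fail=0; on 'c' 0 → fail=1;  out {1}∪∅={1}

Run:
i=0 'c': node 0→1
i=1 'b': node 1→2
i=2 'b': node 2→3  emit P0@[0:2]
i=3 'a': node 3→0 ·f
i=4 'b': node 0→0
i=5 'd': node 0→0
i=6 'c': node 0→1
i=7 'b': node 1→2
i=8 'b': node 2→3  emit P0@[6:8]
i=9 'd': node 3→0 ·f
i=10 'b': node 0→0
i=11 'c': node 0→1
i=12 'b': node 1→2
i=13 'b': node 2→3  emit P0@[11:13]
i=14 'a': node 3→0 ·f
i=15 'c': node 0→1
i=16 'b': node 1→2
i=17 'b': node 2→3  emit P0@[15:17]
i=18 'c': node 3→1 ·f
i=19 'd': node 1→4
i=20 'c': node 4→5  emit P1@[18:20]
i=21 'c': node 5→1 ·f
i=22 'b': node 1→2
i=23 'b': node 2→3  emit P0@[21:23]
i=24 'c': node 3→1 ·f
i=25 'd': node 1→4
i=26 'c': node 4→5  emit P1@[24:26]
i=27 'd': node 5→4 ·f
i=28 'd': node 4→0 ·f
i=29 'a': node 0→0
i=30 'a': node 0→0
i=31 'a': node 0→0
i=32 'c': node 0→1
i=33 'c': node 1→1 ·f
i=34 'b': node 1→2
i=35 'b': node 2→3  emit P0@[33:35]
i=36 'c': node 3→1 ·f
i=37 'd': node 1→4
i=38 'c': node 4→5  emit P1@[36:38]
i=39 'c': node 5→1 ·f
i=40 'd': node 1→4
i=41 'c': node 4→5  emit P1@[39:41]
i=42 'd': node 5→4 ·f
i=43 'a': node 4→0 ·f
i=44 'c': node 0→1
i=45 'a': node 1→0 ·f
i=46 'c': node 0→1
i=47 'd': node 1→4
i=48 'c': node 4→5  emit P1@[46:48]
i=49 'c': node 5→1 ·f
i=50 'b': node 1→2
i=51 'b': node 2→3  emit P0@[49:51]
i=52 'b': node 3→0 ·f
i=53 'c': node 0→1
i=54 'd': node 1→4
i=55 'c': node 4→5  emit P1@[53:55]
i=56 'c': node 5→1 ·f
i=57 'c': node 1→1 ·f
i=58 'd': node 1→4
i=59 'c': node 4→5  emit P1@[57:59]
i=60 'd': node 5→4 ·f

Matches: [[2,0],[8,0],[13,0],[17,0],[20,1],[23,0],[26,1],[35,0],[38,1],[41,1],[48,1],[51,0],[55,1],[59,1]]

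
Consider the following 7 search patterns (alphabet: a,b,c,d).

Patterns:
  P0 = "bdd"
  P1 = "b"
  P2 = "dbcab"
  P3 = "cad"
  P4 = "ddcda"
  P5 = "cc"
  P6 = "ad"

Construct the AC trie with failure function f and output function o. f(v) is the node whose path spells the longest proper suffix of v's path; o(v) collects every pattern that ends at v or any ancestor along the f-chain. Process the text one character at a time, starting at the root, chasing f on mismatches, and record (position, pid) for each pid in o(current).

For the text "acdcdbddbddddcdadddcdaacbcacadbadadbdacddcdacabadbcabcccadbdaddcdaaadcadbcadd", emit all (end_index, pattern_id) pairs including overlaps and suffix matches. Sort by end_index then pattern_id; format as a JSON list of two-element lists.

Build:
Trie (insert patterns):
  0='ε' goto a→17 b→1 c→9 d→4
  1='b' goto d→2  [P1 ends]
  2='bd' goto d→3
  3='bdd' goto ·  [P0 ends]
  4='d' goto b→5 d→12
  5='db' goto c→6
  6='dbc' goto a→7
  7='dbca' goto b→8
  8='dbcab' goto ·  [P2 ends]
  9='c' goto a→10 c→16
  10='ca' goto d→11
  11='cad' goto ·  [P3 ends]
  12='dd' goto c→13
  13='ddc' goto d→14
  14='ddcd' goto a→15
  15='ddcda' goto ·  [P4 ends]
  16='cc' goto ·  [P5 ends]
  17='a' goto d→18
  18='ad' goto ·  [P6 ends]

BFS fail/out derivation:
  n1('b'): parent n0 fail=0; on 'b' 0 → fail=0;  out {1}∪∅={1}
  n4('d'): parent n0 fail=0; on 'd' 0 → fail=0;  out ∅∪∅=∅
  n9('c'): parent n0 fail=0; on 'c' 0 → fail=0;  out ∅∪∅=∅
  n17('a'): parent n0 fail=0; on 'a' 0 → fail=0;  out ∅∪∅=∅
  n2('bd'): parent n1 fail=0; on 'd' 0 → fail=4;  out ∅∪∅=∅
  n5('db'): parent n4 fail=0; on 'b' 0 → fail=1;  out ∅∪{1}={1}
  n10('ca'): parent n9 fail=0; on 'a' 0 → fail=17;  out ∅∪∅=∅
  n12('dd'): parent n4 fail=0; on 'd' 0 → fail=4;  out ∅∪∅=∅
  n16('cc'): parent n9 fail=0; on 'c' 0 → fail=9;  out {5}∪∅={5}
  n18('ad'): parent n17 fail=0; on 'd' 0 → fail=4;  out {6}∪∅={6}
  n3('bdd'): parent n2 fail=4; on 'd' 4 → fail=12;  out {0}∪∅={0}
  n6('dbc'): parent n5 fail=1; on 'c' 1→0 → fail=9;  out ∅∪∅=∅
  n11('cad'): parent n10 fail=17; on 'd' 17 → fail=18;  out {3}∪{6}={3,6}
  n13('ddc'): parent n12 fail=4; on 'c' 4→0 → fail=9;  out ∅∪∅=∅
  n7('dbca'): parent n6 fail=9; on 'a' 9 → fail=10;  out ∅∪∅=∅
  n14('ddcd'): parent n13 fail=9; on 'd' 9→0 → fail=4;  out ∅∪∅=∅
  n8('dbcab'): parent n7 fail=10; on 'b' 10→17→0 → fail=1;  out {2}∪{1}={1,2}
  n15('ddcda'): parent n14 fail=4; on 'a' 4→0 → fail=17;  out {4}∪∅={4}

Text stream:
pos 0 'a': at 17
pos 1 'c': at 9 (fail-walked)
pos 2 'd': at 4 (fail-walked)
pos 3 'c': at 9 (fail-walked)
pos 4 'd': at 4 (fail-walked)
pos 5 'b': at 5  emit P1@[5:5]
pos 6 'd': at 2 (fail-walked)
pos 7 'd': at 3  emit P0@[5:7]
pos 8 'b': at 5 (fail-walked)  emit P1@[8:8]
pos 9 'd': at 2 (fail-walked)
pos 10 'd': at 3  emit P0@[8:10]
pos 11 'd': at 12 (fail-walked)
pos 12 'd': at 12 (fail-walked)
pos 13 'c': at 13
pos 14 'd': at 14
pos 15 'a': at 15  emit P4@[11:15]
pos 16 'd': at 18 (fail-walked)  emit P6@[15:16]
pos 17 'd': at 12 (fail-walked)
pos 18 'd': at 12 (fail-walked)
pos 19 'c': at 13
pos 20 'd': at 14
pos 21 'a': at 15  emit P4@[17:21]
pos 22 'a': at 17 (fail-walked)
pos 23 'c': at 9 (fail-walked)
pos 24 'b': at 1 (fail-walked)  emit P1@[24:24]
pos 25 'c': at 9 (fail-walked)
pos 26 'a': at 10
pos 27 'c': at 9 (fail-walked)
pos 28 'a': at 10
pos 29 'd': at 11  emit P3@[27:29],P6@[28:29]
pos 30 'b': at 5 (fail-walked)  emit P1@[30:30]
pos 31 'a': at 17 (fail-walked)
pos 32 'd': at 18  emit P6@[31:32]
pos 33 'a': at 17 (fail-walked)
pos 34 'd': at 18  emit P6@[33:34]
pos 35 'b': at 5 (fail-walked)  emit P1@[35:35]
pos 36 'd': at 2 (fail-walked)
pos 37 'a': at 17 (fail-walked)
pos 38 'c': at 9 (fail-walked)
pos 39 'd': at 4 (fail-walked)
pos 40 'd': at 12
pos 41 'c': at 13
pos 42 'd': at 14
pos 43 'a': at 15  emit P4@[39:43]
pos 44 'c': at 9 (fail-walked)
pos 45 'a': at 10
pos 46 'b': at 1 (fail-walked)  emit P1@[46:46]
pos 47 'a': at 17 (fail-walked)
pos 48 'd': at 18  emit P6@[47:48]
pos 49 'b': at 5 (fail-walked)  emit P1@[49:49]
pos 50 'c': at 6
pos 51 'a': at 7
pos 52 'b': at 8  emit P1@[52:52],P2@[48:52]
pos 53 'c': at 9 (fail-walked)
pos 54 'c': at 16  emit P5@[53:54]
pos 55 'c': at 16 (fail-walked)  emit P5@[54:55]
pos 56 'a': at 10 (fail-walked)
pos 57 'd': at 11  emit P3@[55:57],P6@[56:57]
pos 58 'b': at 5 (fail-walked)  emit P1@[58:58]
pos 59 'd': at 2 (fail-walked)
pos 60 'a': at 17 (fail-walked)
pos 61 'd': at 18  emit P6@[60:61]
pos 62 'd': at 12 (fail-walked)
pos 63 'c': at 13
pos 64 'd': at 14
pos 65 'a': at 15  emit P4@[61:65]
pos 66 'a': at 17 (fail-walked)
pos 67 'a': at 17 (fail-walked)
pos 68 'd': at 18  emit P6@[67:68]
pos 69 'c': at 9 (fail-walked)
pos 70 'a': at 10
pos 71 'd': at 11  emit P3@[69:71],P6@[70:71]
pos 72 'b': at 5 (fail-walked)  emit P1@[72:72]
pos 73 'c': at 6
pos 74 'a': at 7
pos 75 'd': at 11 (fail-walked)  emit P3@[73:75],P6@[74:75]
pos 76 'd': at 12 (fail-walked)

Matches: [[5,1],[7,0],[8,1],[10,0],[15,4],[16,6],[21,4],[24,1],[29,3],[29,6],[30,1],[32,6],[34,6],[35,1],[43,4],[46,1],[48,6],[49,1],[52,1],[52,2],[54,5],[55,5],[57,3],[57,6],[58,1],[61,6],[65,4],[68,6],[71,3],[71,6],[72,1],[75,3],[75,6]]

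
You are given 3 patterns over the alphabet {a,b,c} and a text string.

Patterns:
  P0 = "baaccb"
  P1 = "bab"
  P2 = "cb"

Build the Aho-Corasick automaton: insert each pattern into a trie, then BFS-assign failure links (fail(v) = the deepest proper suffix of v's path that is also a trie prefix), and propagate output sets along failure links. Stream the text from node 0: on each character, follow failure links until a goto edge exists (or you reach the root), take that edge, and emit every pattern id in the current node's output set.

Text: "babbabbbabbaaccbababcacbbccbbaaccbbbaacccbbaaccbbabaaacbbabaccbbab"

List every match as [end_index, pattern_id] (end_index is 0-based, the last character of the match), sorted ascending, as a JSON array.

Construct AC machine:
Trie nodes:
  0='ε' goto b→1 c→8
  1='b' goto a→2
  2='ba' goto a→3 b→7
  3='baa' goto c→4
  4='baac' goto c→5
  5='baacc' goto b→6
  6='baaccb' goto ·  [P0 ends]
  7='bab' goto ·  [P1 ends]
  8='c' goto b→9
  9='cb' goto ·  [P2 ends]

Failure links (BFS by depth):
  fail(1) 'b': from fail(0)=0 chase 'b': 0 ⇒ 0;  out=∅∪out(0)=∅
  fail(8) 'c': from fail(0)=0 chase 'c': 0 ⇒ 0;  out=∅∪out(0)=∅
  fail(2) 'ba': from fail(1)=0 chase 'a': 0 ⇒ 0;  out=∅∪out(0)=∅
  fail(9) 'cb': from fail(8)=0 chase 'b': 0 ⇒ 1;  out={2}∪out(1)={2}
  fail(3) 'baa': from fail(2)=0 chase 'a': 0 ⇒ 0;  out=∅∪out(0)=∅
  fail(7) 'bab': from fail(2)=0 chase 'b': 0 ⇒ 1;  out={1}∪out(1)={1}
  fail(4) 'baac': from fail(3)=0 chase 'c': 0 ⇒ 8;  out=∅∪out(8)=∅
  fail(5) 'baacc': from fail(4)=8 chase 'c': 8→0 ⇒ 8;  out=∅∪out(8)=∅
  fail(6) 'baaccb': from fail(5)=8 chase 'b': 8 ⇒ 9;  out={0}∪out(9)={0,2}

Text stream:
i=0 'b': node 0→1
i=1 'a': node 1→2
i=2 'b': node 2→7  ** P1@[0:2]
i=3 'b': node 7→1 (via fail)
i=4 'a': node 1→2
i=5 'b': node 2→7  ** P1@[3:5]
i=6 'b': node 7→1 (via fail)
i=7 'b': node 1→1 (via fail)
i=8 'a': node 1→2
i=9 'b': node 2→7  ** P1@[7:9]
i=10 'b': node 7→1 (via fail)
i=11 'a': node 1→2
i=12 'a': node 2→3
i=13 'c': node 3→4
i=14 'c': node 4→5
i=15 'b': node 5→6  ** P0@[10:15],P2@[14:15]
i=16 'a': node 6→2 (via fail)
i=17 'b': node 2→7  ** P1@[15:17]
i=18 'a': node 7→2 (via fail)
i=19 'b': node 2→7  ** P1@[17:19]
i=20 'c': node 7→8 (via fail)
i=21 'a': node 8→0 (via fail)
i=22 'c': node 0→8
i=23 'b': node 8→9  ** P2@[22:23]
i=24 'b': node 9→1 (via fail)
i=25 'c': node 1→8 (via fail)
i=26 'c': node 8→8 (via fail)
i=27 'b': node 8→9  ** P2@[26:27]
i=28 'b': node 9→1 (via fail)
i=29 'a': node 1→2
i=30 'a': node 2→3
i=31 'c': node 3→4
i=32 'c': node 4→5
i=33 'b': node 5→6  ** P0@[28:33],P2@[32:33]
i=34 'b': node 6→1 (via fail)
i=35 'b': node 1→1 (via fail)
i=36 'a': node 1→2
i=37 'a': node 2→3
i=38 'c': node 3→4
i=39 'c': node 4→5
i=40 'c': node 5→8 (via fail)
i=41 'b': node 8→9  ** P2@[40:41]
i=42 'b': node 9→1 (via fail)
i=43 'a': node 1→2
i=44 'a': node 2→3
i=45 'c': node 3→4
i=46 'c': node 4→5
i=47 'b': node 5→6  ** P0@[42:47],P2@[46:47]
i=48 'b': node 6→1 (via fail)
i=49 'a': node 1→2
i=50 'b': node 2→7  ** P1@[48:50]
i=51 'a': node 7→2 (via fail)
i=52 'a': node 2→3
i=53 'a': node 3→0 (via fail)
i=54 'c': node 0→8
i=55 'b': node 8→9  ** P2@[54:55]
i=56 'b': node 9→1 (via fail)
i=57 'a': node 1→2
i=58 'b': node 2→7  ** P1@[56:58]
i=59 'a': node 7→2 (via fail)
i=60 'c': node 2→8 (via fail)
i=61 'c': node 8→8 (via fail)
i=62 'b': node 8→9  ** P2@[61:62]
i=63 'b': node 9→1 (via fail)
i=64 'a': node 1→2
i=65 'b': node 2→7  ** P1@[63:65]

Result: [[2,1],[5,1],[9,1],[15,0],[15,2],[17,1],[19,1],[23,2],[27,2],[33,0],[33,2],[41,2],[47,0],[47,2],[50,1],[55,2],[58,1],[62,2],[65,1]]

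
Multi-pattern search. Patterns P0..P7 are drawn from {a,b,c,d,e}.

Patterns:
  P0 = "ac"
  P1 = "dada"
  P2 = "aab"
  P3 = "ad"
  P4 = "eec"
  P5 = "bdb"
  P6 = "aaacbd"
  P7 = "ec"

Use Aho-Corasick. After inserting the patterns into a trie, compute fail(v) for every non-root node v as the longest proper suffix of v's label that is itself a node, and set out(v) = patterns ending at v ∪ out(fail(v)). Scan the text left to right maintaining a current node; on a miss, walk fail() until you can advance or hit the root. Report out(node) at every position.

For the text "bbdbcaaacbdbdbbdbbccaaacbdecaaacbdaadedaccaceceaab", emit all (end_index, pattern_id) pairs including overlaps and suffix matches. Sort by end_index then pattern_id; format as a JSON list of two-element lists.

Build automaton:
Trie (insert patterns):
  0='ε' goto a→1 b→13 d→3 e→10
  1='a' goto a→7 c→2 d→9
  2='ac' goto ·  ←P0
  3='d' goto a→4
  4='da' goto d→5
  5='dad' goto a→6
  6='dada' goto ·  ←P1
  7='aa' goto a→16 b→8
  8='aab' goto ·  ←P2
  9='ad' goto ·  ←P3
  10='e' goto c→20 e→11
  11='ee' goto c→12
  12='eec' goto ·  ←P4
  13='b' goto d→14
  14='bd' goto b→15
  15='bdb' goto ·  ←P5
  16='aaa' goto c→17
  17='aaac' goto b→18
  18='aaacb' goto d→19
  19='aaacbd' goto ·  ←P6
  20='ec' goto ·  ←P7

Failure links (BFS by depth):
  n1('a'): parent n0 fail=0; on 'a' 0 → fail=0;  out ∅∪∅=∅
  n3('d'): parent n0 fail=0; on 'd' 0 → fail=0;  out ∅∪∅=∅
  n10('e'): parent n0 fail=0; on 'e' 0 → fail=0;  out ∅∪∅=∅
  n13('b'): parent n0 fail=0; on 'b' 0 → fail=0;  out ∅∪∅=∅
  n2('ac'): parent n1 fail=0; on 'c' 0 → fail=0;  out {0}∪∅={0}
  n4('da'): parent n3 fail=0; on 'a' 0 → fail=1;  out ∅∪∅=∅
  n7('aa'): parent n1 fail=0; on 'a' 0 → fail=1;  out ∅∪∅=∅
  n9('ad'): parent n1 fail=0; on 'd' 0 → fail=3;  out {3}∪∅={3}
  n11('ee'): parent n10 fail=0; on 'e' 0 → fail=10;  out ∅∪∅=∅
  n14('bd'): parent n13 fail=0; on 'd' 0 → fail=3;  out ∅∪∅=∅
  n20('ec'): parent n10 fail=0; on 'c' 0 → fail=0;  out {7}∪∅={7}
  n5('dad'): parent n4 fail=1; on 'd' 1 → fail=9;  out ∅∪{3}={3}
  n8('aab'): parent n7 fail=1; on 'b' 1→0 → fail=13;  out {2}∪∅={2}
  n12('eec'): parent n11 fail=10; on 'c' 10 → fail=20;  out {4}∪{7}={4,7}
  n15('bdb'): parent n14 fail=3; on 'b' 3→0 → fail=13;  out {5}∪∅={5}
  n16('aaa'): parent n7 fail=1; on 'a' 1 → fail=7;  out ∅∪∅=∅
  n6('dada'): parent n5 fail=9; on 'a' 9→3 → fail=4;  out {1}∪∅={1}
  n17('aaac'): parent n16 fail=7; on 'c' 7→1 → fail=2;  out ∅∪{0}={0}
  n18('aaacb'): parent n17 fail=2; on 'b' 2→0 → fail=13;  out ∅∪∅=∅
  n19('aaacbd'): parent n18 fail=13; on 'd' 13 → fail=14;  out {6}∪∅={6}

Run:
pos 0 'b': at 13
pos 1 'b': at 13 ·f
pos 2 'd': at 14
pos 3 'b': at 15  → match P5@[1:3]
pos 4 'c': at 0 ·f
pos 5 'a': at 1
pos 6 'a': at 7
pos 7 'a': at 16
pos 8 'c': at 17  → match P0@[7:8]
pos 9 'b': at 18
pos 10 'd': at 19  → match P6@[5:10]
pos 11 'b': at 15 ·f  → match P5@[9:11]
pos 12 'd': at 14 ·f
pos 13 'b': at 15  → match P5@[11:13]
pos 14 'b': at 13 ·f
pos 15 'd': at 14
pos 16 'b': at 15  → match P5@[14:16]
pos 17 'b': at 13 ·f
pos 18 'c': at 0 ·f
pos 19 'c': at 0
pos 20 'a': at 1
pos 21 'a': at 7
pos 22 'a': at 16
pos 23 'c': at 17  → match P0@[22:23]
pos 24 'b': at 18
pos 25 'd': at 19  → match P6@[20:25]
pos 26 'e': at 10 ·f
pos 27 'c': at 20  → match P7@[26:27]
pos 28 'a': at 1 ·f
pos 29 'a': at 7
pos 30 'a': at 16
pos 31 'c': at 17  → match P0@[30:31]
pos 32 'b': at 18
pos 33 'd': at 19  → match P6@[28:33]
pos 34 'a': at 4 ·f
pos 35 'a': at 7 ·f
pos 36 'd': at 9 ·f  → match P3@[35:36]
pos 37 'e': at 10 ·f
pos 38 'd': at 3 ·f
pos 39 'a': at 4
pos 40 'c': at 2 ·f  → match P0@[39:40]
pos 41 'c': at 0 ·f
pos 42 'a': at 1
pos 43 'c': at 2  → match P0@[42:43]
pos 44 'e': at 10 ·f
pos 45 'c': at 20  → match P7@[44:45]
pos 46 'e': at 10 ·f
pos 47 'a': at 1 ·f
pos 48 'a': at 7
pos 49 'b': at 8  → match P2@[47:49]

Matches: [[3,5],[8,0],[10,6],[11,5],[13,5],[16,5],[23,0],[25,6],[27,7],[31,0],[33,6],[36,3],[40,0],[43,0],[45,7],[49,2]]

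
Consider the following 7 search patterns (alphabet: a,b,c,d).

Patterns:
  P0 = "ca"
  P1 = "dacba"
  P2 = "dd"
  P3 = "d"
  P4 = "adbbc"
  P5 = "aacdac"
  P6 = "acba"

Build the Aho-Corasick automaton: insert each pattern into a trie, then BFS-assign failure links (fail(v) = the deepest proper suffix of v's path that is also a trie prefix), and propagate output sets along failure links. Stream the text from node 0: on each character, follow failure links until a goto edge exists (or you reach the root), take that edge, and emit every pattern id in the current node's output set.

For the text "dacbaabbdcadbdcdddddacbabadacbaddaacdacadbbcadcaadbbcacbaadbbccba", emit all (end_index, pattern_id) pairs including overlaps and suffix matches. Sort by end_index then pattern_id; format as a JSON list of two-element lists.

Build automaton:
Trie (insert patterns):
  0='ε' goto a→9 c→1 d→3
  1='c' goto a→2
  2='ca' goto ·  ←P0
  3='d' goto a→4 d→8  ←P3
  4='da' goto c→5
  5='dac' goto b→6
  6='dacb' goto a→7
  7='dacba' goto ·  ←P1
  8='dd' goto ·  ←P2
  9='a' goto a→14 c→19 d→10
  10='ad' goto b→11
  11='adb' goto b→12
  12='adbb' goto c→13
  13='adbbc' goto ·  ←P4
  14='aa' goto c→15
  15='aac' goto d→16
  16='aacd' goto a→17
  17='aacda' goto c→18
  18='aacdac' goto ·  ←P5
  19='ac' goto b→20
  20='acb' goto a→21
  21='acba' goto ·  ←P6

BFS fail/out derivation:
  n1('c'): parent n0 fail=0; on 'c' 0 → fail=0;  out ∅∪∅=∅
  n3('d'): parent n0 fail=0; on 'd' 0 → fail=0;  out {3}∪∅={3}
  n9('a'): parent n0 fail=0; on 'a' 0 → fail=0;  out ∅∪∅=∅
  n2('ca'): parent n1 fail=0; on 'a' 0 → fail=9;  out {0}∪∅={0}
  n4('da'): parent n3 fail=0; on 'a' 0 → fail=9;  out ∅∪∅=∅
  n8('dd'): parent n3 fail=0; on 'd' 0 → fail=3;  out {2}∪{3}={2,3}
  n10('ad'): parent n9 fail=0; on 'd' 0 → fail=3;  out ∅∪{3}={3}
  n14('aa'): parent n9 fail=0; on 'a' 0 → fail=9;  out ∅∪∅=∅
  n19('ac'): parent n9 fail=0; on 'c' 0 → fail=1;  out ∅∪∅=∅
  n5('dac'): parent n4 fail=9; on 'c' 9 → fail=19;  out ∅∪∅=∅
  n11('adb'): parent n10 fail=3; on 'b' 3→0 → fail=0;  out ∅∪∅=∅
  n15('aac'): parent n14 fail=9; on 'c' 9 → fail=19;  out ∅∪∅=∅
  n20('acb'): parent n19 fail=1; on 'b' 1→0 → fail=0;  out ∅∪∅=∅
  n6('dacb'): parent n5 fail=19; on 'b' 19 → fail=20;  out ∅∪∅=∅
  n12('adbb'): parent n11 fail=0; on 'b' 0 → fail=0;  out ∅∪∅=∅
  n16('aacd'): parent n15 fail=19; on 'd' 19→1→0 → fail=3;  out ∅∪{3}={3}
  n21('acba'): parent n20 fail=0; on 'a' 0 → fail=9;  out {6}∪∅={6}
  n7('dacba'): parent n6 fail=20; on 'a' 20 → fail=21;  out {1}∪{6}={1,6}
  n13('adbbc'): parent n12 fail=0; on 'c' 0 → fail=1;  out {4}∪∅={4}
  n17('aacda'): parent n16 fail=3; on 'a' 3 → fail=4;  out ∅∪∅=∅
  n18('aacdac'): parent n17 fail=4; on 'c' 4 → fail=5;  out {5}∪∅={5}

Scan:
pos 0 'd': at 3  → match P3@[0:0]
pos 1 'a': at 4
pos 2 'c': at 5
pos 3 'b': at 6
pos 4 'a': at 7  → match P1@[0:4],P6@[1:4]
pos 5 'a': at 14 (fail-walked)
pos 6 'b': at 0 (fail-walked)
pos 7 'b': at 0
pos 8 'd': at 3  → match P3@[8:8]
pos 9 'c': at 1 (fail-walked)
pos 10 'a': at 2  → match P0@[9:10]
pos 11 'd': at 10 (fail-walked)  → match P3@[11:11]
pos 12 'b': at 11
pos 13 'd': at 3 (fail-walked)  → match P3@[13:13]
pos 14 'c': at 1 (fail-walked)
pos 15 'd': at 3 (fail-walked)  → match P3@[15:15]
pos 16 'd': at 8  → match P2@[15:16],P3@[16:16]
pos 17 'd': at 8 (fail-walked)  → match P2@[16:17],P3@[17:17]
pos 18 'd': at 8 (fail-walked)  → match P2@[17:18],P3@[18:18]
pos 19 'd': at 8 (fail-walked)  → match P2@[18:19],P3@[19:19]
pos 20 'a': at 4 (fail-walked)
pos 21 'c': at 5
pos 22 'b': at 6
pos 23 'a': at 7  → match P1@[19:23],P6@[20:23]
pos 24 'b': at 0 (fail-walked)
pos 25 'a': at 9
pos 26 'd': at 10  → match P3@[26:26]
pos 27 'a': at 4 (fail-walked)
pos 28 'c': at 5
pos 29 'b': at 6
pos 30 'a': at 7  → match P1@[26:30],P6@[27:30]
pos 31 'd': at 10 (fail-walked)  → match P3@[31:31]
pos 32 'd': at 8 (fail-walked)  → match P2@[31:32],P3@[32:32]
pos 33 'a': at 4 (fail-walked)
pos 34 'a': at 14 (fail-walked)
pos 35 'c': at 15
pos 36 'd': at 16  → match P3@[36:36]
pos 37 'a': at 17
pos 38 'c': at 18  → match P5@[33:38]
pos 39 'a': at 2 (fail-walked)  → match P0@[38:39]
pos 40 'd': at 10 (fail-walked)  → match P3@[40:40]
pos 41 'b': at 11
pos 42 'b': at 12
pos 43 'c': at 13  → match P4@[39:43]
pos 44 'a': at 2 (fail-walked)  → match P0@[43:44]
pos 45 'd': at 10 (fail-walked)  → match P3@[45:45]
pos 46 'c': at 1 (fail-walked)
pos 47 'a': at 2  → match P0@[46:47]
pos 48 'a': at 14 (fail-walked)
pos 49 'd': at 10 (fail-walked)  → match P3@[49:49]
pos 50 'b': at 11
pos 51 'b': at 12
pos 52 'c': at 13  → match P4@[48:52]
pos 53 'a': at 2 (fail-walked)  → match P0@[52:53]
pos 54 'c': at 19 (fail-walked)
pos 55 'b': at 20
pos 56 'a': at 21  → match P6@[53:56]
pos 57 'a': at 14 (fail-walked)
pos 58 'd': at 10 (fail-walked)  → match P3@[58:58]
pos 59 'b': at 11
pos 60 'b': at 12
pos 61 'c': at 13  → match P4@[57:61]
pos 62 'c': at 1 (fail-walked)
pos 63 'b': at 0 (fail-walked)
pos 64 'a': at 9

All matches (sorted): [[0,3],[4,1],[4,6],[8,3],[10,0],[11,3],[13,3],[15,3],[16,2],[16,3],[17,2],[17,3],[18,2],[18,3],[19,2],[19,3],[23,1],[23,6],[26,3],[30,1],[30,6],[31,3],[32,2],[32,3],[36,3],[38,5],[39,0],[40,3],[43,4],[44,0],[45,3],[47,0],[49,3],[52,4],[53,0],[56,6],[58,3],[61,4]]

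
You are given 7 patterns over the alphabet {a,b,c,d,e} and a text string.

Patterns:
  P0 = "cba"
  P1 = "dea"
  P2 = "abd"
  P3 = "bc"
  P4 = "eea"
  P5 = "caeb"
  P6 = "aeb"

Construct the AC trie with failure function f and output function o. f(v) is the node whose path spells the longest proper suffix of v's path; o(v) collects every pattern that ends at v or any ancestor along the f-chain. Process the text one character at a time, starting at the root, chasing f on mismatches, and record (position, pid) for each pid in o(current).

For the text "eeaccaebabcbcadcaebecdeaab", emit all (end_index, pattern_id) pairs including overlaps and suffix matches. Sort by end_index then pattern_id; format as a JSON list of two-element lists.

Build automaton:
Trie (insert patterns):
  0='ε' goto a→7 b→10 c→1 d→4 e→12
  1='c' goto a→15 b→2
  2='cb' goto a→3
  3='cba' goto ·  [P0 ends]
  4='d' goto e→5
  5='de' goto a→6
  6='dea' goto ·  [P1 ends]
  7='a' goto b→8 e→18
  8='ab' goto d→9
  9='abd' goto ·  [P2 ends]
  10='b' goto c→11
  11='bc' goto ·  [P3 ends]
  12='e' goto e→13
  13='ee' goto a→14
  14='eea' goto ·  [P4 ends]
  15='ca' goto e→16
  16='cae' goto b→17
  17='caeb' goto ·  [P5 ends]
  18='ae' goto b→19
  19='aeb' goto ·  [P6 ends]

Failure links (BFS by depth):
  n1('c'): parent n0 fail=0; on 'c' 0 → fail=0;  out ∅∪∅=∅
  n4('d'): parent n0 fail=0; on 'd' 0 → fail=0;  out ∅∪∅=∅
  n7('a'): parent n0 fail=0; on 'a' 0 → fail=0;  out ∅∪∅=∅
  n10('b'): parent n0 fail=0; on 'b' 0 → fail=0;  out ∅∪∅=∅
  n12('e'): parent n0 fail=0; on 'e' 0 → fail=0;  out ∅∪∅=∅
  n2('cb'): parent n1 fail=0; on 'b' 0 → fail=10;  out ∅∪∅=∅
  n5('de'): parent n4 fail=0; on 'e' 0 → fail=12;  out ∅∪∅=∅
  n8('ab'): parent n7 fail=0; on 'b' 0 → fail=10;  out ∅∪∅=∅
  n11('bc'): parent n10 fail=0; on 'c' 0 → fail=1;  out {3}∪∅={3}
  n13('ee'): parent n12 fail=0; on 'e' 0 → fail=12;  out ∅∪∅=∅
  n15('ca'): parent n1 fail=0; on 'a' 0 → fail=7;  out ∅∪∅=∅
  n18('ae'): parent n7 fail=0; on 'e' 0 → fail=12;  out ∅∪∅=∅
  n3('cba'): parent n2 fail=10; on 'a' 10→0 → fail=7;  out {0}∪∅={0}
  n6('dea'): parent n5 fail=12; on 'a' 12→0 → fail=7;  out {1}∪∅={1}
  n9('abd'): parent n8 fail=10; on 'd' 10→0 → fail=4;  out {2}∪∅={2}
  n14('eea'): parent n13 fail=12; on 'a' 12→0 → fail=7;  out {4}∪∅={4}
  n16('cae'): parent n15 fail=7; on 'e' 7 → fail=18;  out ∅∪∅=∅
  n19('aeb'): parent n18 fail=12; on 'b' 12→0 → fail=10;  out {6}∪∅={6}
  n17('caeb'): parent n16 fail=18; on 'b' 18 → fail=19;  out {5}∪{6}={5,6}

Scan:
[0] read 'e'  n0⇒n12
[1] read 'e'  n12⇒n13
[2] read 'a'  n13⇒n14  ** P4@[0:2]
[3] read 'c'  n14⇒n1 (fail-walked)
[4] read 'c'  n1⇒n1 (fail-walked)
[5] read 'a'  n1⇒n15
[6] read 'e'  n15⇒n16
[7] read 'b'  n16⇒n17  ** P5@[4:7],P6@[5:7]
[8] read 'a'  n17⇒n7 (fail-walked)
[9] read 'b'  n7⇒n8
[10] read 'c'  n8⇒n11 (fail-walked)  ** P3@[9:10]
[11] read 'b'  n11⇒n2 (fail-walked)
[12] read 'c'  n2⇒n11 (fail-walked)  ** P3@[11:12]
[13] read 'a'  n11⇒n15 (fail-walked)
[14] read 'd'  n15⇒n4 (fail-walked)
[15] read 'c'  n4⇒n1 (fail-walked)
[16] read 'a'  n1⇒n15
[17] read 'e'  n15⇒n16
[18] read 'b'  n16⇒n17  ** P5@[15:18],P6@[16:18]
[19] read 'e'  n17⇒n12 (fail-walked)
[20] read 'c'  n12⇒n1 (fail-walked)
[21] read 'd'  n1⇒n4 (fail-walked)
[22] read 'e'  n4⇒n5
[23] read 'a'  n5⇒n6  ** P1@[21:23]
[24] read 'a'  n6⇒n7 (fail-walked)
[25] read 'b'  n7⇒n8

All matches (sorted): [[2,4],[7,5],[7,6],[10,3],[12,3],[18,5],[18,6],[23,1]]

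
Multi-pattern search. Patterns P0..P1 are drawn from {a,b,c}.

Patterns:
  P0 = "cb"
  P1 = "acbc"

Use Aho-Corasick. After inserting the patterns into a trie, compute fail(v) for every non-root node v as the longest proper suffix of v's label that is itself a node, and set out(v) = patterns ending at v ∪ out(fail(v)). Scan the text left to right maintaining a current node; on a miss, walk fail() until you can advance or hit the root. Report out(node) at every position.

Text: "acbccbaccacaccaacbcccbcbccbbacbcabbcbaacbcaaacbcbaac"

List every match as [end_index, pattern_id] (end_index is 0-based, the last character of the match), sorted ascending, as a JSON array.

Build automaton:
Trie nodes:
  0='ε' goto a→3 c→1
  1='c' goto b→2
  2='cb' goto ·  ←P0
  3='a' goto c→4
  4='ac' goto b→5
  5='acb' goto c→6
  6='acbc' goto ·  ←P1

Failure links (BFS by depth):
  n1('c'): parent n0 fail=0; on 'c' 0 → fail=0;  out ∅∪∅=∅
  n3('a'): parent n0 fail=0; on 'a' 0 → fail=0;  out ∅∪∅=∅
  n2('cb'): parent n1 fail=0; on 'b' 0 → fail=0;  out {0}∪∅={0}
  n4('ac'): parent n3 fail=0; on 'c' 0 → fail=1;  out ∅∪∅=∅
  n5('acb'): parent n4 fail=1; on 'b' 1 → fail=2;  out ∅∪{0}={0}
  n6('acbc'): parent n5 fail=2; on 'c' 2→0 → fail=1;  out {1}∪∅={1}

Scan:
[0] read 'a'  n0⇒n3
[1] read 'c'  n3⇒n4
[2] read 'b'  n4⇒n5  ** P0@[1:2]
[3] read 'c'  n5⇒n6  ** P1@[0:3]
[4] read 'c'  n6⇒n1 (fail-walked)
[5] read 'b'  n1⇒n2  ** P0@[4:5]
[6] read 'a'  n2⇒n3 (fail-walked)
[7] read 'c'  n3⇒n4
[8] read 'c'  n4⇒n1 (fail-walked)
[9] read 'a'  n1⇒n3 (fail-walked)
[10] read 'c'  n3⇒n4
[11] read 'a'  n4⇒n3 (fail-walked)
[12] read 'c'  n3⇒n4
[13] read 'c'  n4⇒n1 (fail-walked)
[14] read 'a'  n1⇒n3 (fail-walked)
[15] read 'a'  n3⇒n3 (fail-walked)
[16] read 'c'  n3⇒n4
[17] read 'b'  n4⇒n5  ** P0@[16:17]
[18] read 'c'  n5⇒n6  ** P1@[15:18]
[19] read 'c'  n6⇒n1 (fail-walked)
[20] read 'c'  n1⇒n1 (fail-walked)
[21] read 'b'  n1⇒n2  ** P0@[20:21]
[22] read 'c'  n2⇒n1 (fail-walked)
[23] read 'b'  n1⇒n2  ** P0@[22:23]
[24] read 'c'  n2⇒n1 (fail-walked)
[25] read 'c'  n1⇒n1 (fail-walked)
[26] read 'b'  n1⇒n2  ** P0@[25:26]
[27] read 'b'  n2⇒n0 (fail-walked)
[28] read 'a'  n0⇒n3
[29] read 'c'  n3⇒n4
[30] read 'b'  n4⇒n5  ** P0@[29:30]
[31] read 'c'  n5⇒n6  ** P1@[28:31]
[32] read 'a'  n6⇒n3 (fail-walked)
[33] read 'b'  n3⇒n0 (fail-walked)
[34] read 'b'  n0⇒n0
[35] read 'c'  n0⇒n1
[36] read 'b'  n1⇒n2  ** P0@[35:36]
[37] read 'a'  n2⇒n3 (fail-walked)
[38] read 'a'  n3⇒n3 (fail-walked)
[39] read 'c'  n3⇒n4
[40] read 'b'  n4⇒n5  ** P0@[39:40]
[41] read 'c'  n5⇒n6  ** P1@[38:41]
[42] read 'a'  n6⇒n3 (fail-walked)
[43] read 'a'  n3⇒n3 (fail-walked)
[44] read 'a'  n3⇒n3 (fail-walked)
[45] read 'c'  n3⇒n4
[46] read 'b'  n4⇒n5  ** P0@[45:46]
[47] read 'c'  n5⇒n6  ** P1@[44:47]
[48] read 'b'  n6⇒n2 (fail-walked)  ** P0@[47:48]
[49] read 'a'  n2⇒n3 (fail-walked)
[50] read 'a'  n3⇒n3 (fail-walked)
[51] read 'c'  n3⇒n4

All matches (sorted): [[2,0],[3,1],[5,0],[17,0],[18,1],[21,0],[23,0],[26,0],[30,0],[31,1],[36,0],[40,0],[41,1],[46,0],[47,1],[48,0]]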